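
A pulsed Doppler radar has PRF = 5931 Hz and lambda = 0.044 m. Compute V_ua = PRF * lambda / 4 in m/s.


V_ua = 5931 * 0.044 / 4 = 65.2 m/s

65.2 m/s


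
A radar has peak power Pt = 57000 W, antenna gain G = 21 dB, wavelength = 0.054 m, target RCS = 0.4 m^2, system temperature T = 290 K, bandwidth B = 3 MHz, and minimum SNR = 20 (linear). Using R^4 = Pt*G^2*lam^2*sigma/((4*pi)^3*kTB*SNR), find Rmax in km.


G_lin = 10^(21/10) = 125.892541
R^4 = 57000 * 125.892541^2 * 0.054^2 * 0.4 / ((4*pi)^3 * 1.38e-23 * 290 * 3000000.0 * 20)
R^4 = 2.21139e15 m^4
R_max = (2.21139e15)^(1/4) = 6857.5 m = 6.9 km

6.9 km


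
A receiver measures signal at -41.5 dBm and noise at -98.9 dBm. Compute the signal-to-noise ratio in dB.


SNR = -41.5 - (-98.9) = 57.4 dB

57.4 dB


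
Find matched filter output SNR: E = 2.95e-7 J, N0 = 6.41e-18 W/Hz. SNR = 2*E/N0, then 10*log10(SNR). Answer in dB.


SNR_lin = 2 * 2.95e-7 / 6.41e-18 = 9.204e10
SNR_dB = 10*log10(9.204e10) = 109.6 dB

109.6 dB


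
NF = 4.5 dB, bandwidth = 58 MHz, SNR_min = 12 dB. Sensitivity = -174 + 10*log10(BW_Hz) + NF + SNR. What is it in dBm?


10*log10(58000000.0) = 77.63
S = -174 + 77.63 + 4.5 + 12 = -79.9 dBm

-79.9 dBm


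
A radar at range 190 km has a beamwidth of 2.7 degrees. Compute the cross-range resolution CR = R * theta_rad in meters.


BW_rad = 0.04712389
CR = 190000 * 0.04712389 = 8953.5 m

8953.5 m


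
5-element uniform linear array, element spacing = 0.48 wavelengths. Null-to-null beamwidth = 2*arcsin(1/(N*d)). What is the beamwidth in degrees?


1/(N*d) = 1/(5*0.48) = 0.416667
BW = 2*arcsin(0.416667) = 49.2 degrees

49.2 degrees


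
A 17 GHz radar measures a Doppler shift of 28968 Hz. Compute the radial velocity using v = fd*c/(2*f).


v = 28968 * 3e8 / (2 * 17000000000.0) = 255.6 m/s

255.6 m/s


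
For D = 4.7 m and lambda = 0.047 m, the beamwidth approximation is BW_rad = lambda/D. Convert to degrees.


BW_rad = 0.047 / 4.7 = 0.01
BW_deg = 0.57 degrees

0.57 degrees


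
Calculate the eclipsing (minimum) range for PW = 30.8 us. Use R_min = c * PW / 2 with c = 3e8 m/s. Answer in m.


R_min = 3e8 * 30.8e-6 / 2 = 4620.0 m

4620.0 m


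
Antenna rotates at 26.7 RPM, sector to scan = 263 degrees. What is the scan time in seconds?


t = 263 / (26.7 * 360) * 60 = 1.64 s

1.64 s


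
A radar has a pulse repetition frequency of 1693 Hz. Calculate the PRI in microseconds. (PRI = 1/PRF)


PRI = 1/1693 = 0.0005906675 s = 590.7 us

590.7 us


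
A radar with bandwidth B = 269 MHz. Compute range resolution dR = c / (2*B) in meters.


dR = 3e8 / (2 * 269000000.0) = 0.56 m

0.56 m


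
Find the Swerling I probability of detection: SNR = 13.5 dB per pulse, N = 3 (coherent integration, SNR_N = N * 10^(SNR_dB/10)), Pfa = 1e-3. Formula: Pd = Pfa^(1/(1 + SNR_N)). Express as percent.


SNR_lin = 10^(13.5/10) = 22.38721
SNR_N = 3 * 22.38721 = 67.16163
1/(1 + SNR_N) = 1/68.16163 = 0.014671
Pd = (1e-3)^0.014671 = 0.90362
Pd = 90.4%

90.4%


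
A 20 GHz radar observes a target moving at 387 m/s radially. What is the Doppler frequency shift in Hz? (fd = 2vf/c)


fd = 2 * 387 * 20000000000.0 / 3e8 = 51600.0 Hz

51600.0 Hz


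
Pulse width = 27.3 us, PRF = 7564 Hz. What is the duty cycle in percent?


DC = 27.3e-6 * 7564 * 100 = 20.65%

20.65%


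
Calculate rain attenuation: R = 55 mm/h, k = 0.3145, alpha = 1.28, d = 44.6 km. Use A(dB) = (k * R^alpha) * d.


gamma = 0.3145 * 55^1.28 = 53.123281 dB/km
A = 53.123281 * 44.6 = 2369.3 dB

2369.3 dB


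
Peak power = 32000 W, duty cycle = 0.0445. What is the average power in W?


P_avg = 32000 * 0.0445 = 1424.0 W

1424.0 W


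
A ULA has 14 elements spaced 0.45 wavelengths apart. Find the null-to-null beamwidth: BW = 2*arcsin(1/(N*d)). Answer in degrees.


1/(N*d) = 1/(14*0.45) = 0.15873
BW = 2*arcsin(0.15873) = 18.3 degrees

18.3 degrees


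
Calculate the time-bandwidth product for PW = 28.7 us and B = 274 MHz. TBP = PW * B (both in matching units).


TBP = 28.7 * 274 = 7863.8

7863.8


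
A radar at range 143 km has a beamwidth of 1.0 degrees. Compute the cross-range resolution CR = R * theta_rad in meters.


BW_rad = 0.017453293
CR = 143000 * 0.017453293 = 2495.8 m

2495.8 m


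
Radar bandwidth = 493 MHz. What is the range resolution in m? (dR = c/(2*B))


dR = 3e8 / (2 * 493000000.0) = 0.3 m

0.3 m


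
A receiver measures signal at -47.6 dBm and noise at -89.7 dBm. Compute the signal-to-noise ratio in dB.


SNR = -47.6 - (-89.7) = 42.1 dB

42.1 dB


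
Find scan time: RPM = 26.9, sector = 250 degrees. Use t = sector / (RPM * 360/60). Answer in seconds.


t = 250 / (26.9 * 360) * 60 = 1.55 s

1.55 s


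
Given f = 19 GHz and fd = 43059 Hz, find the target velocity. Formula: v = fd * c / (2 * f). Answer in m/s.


v = 43059 * 3e8 / (2 * 19000000000.0) = 339.9 m/s

339.9 m/s


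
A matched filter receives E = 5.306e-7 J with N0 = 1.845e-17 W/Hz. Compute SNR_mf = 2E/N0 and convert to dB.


SNR_lin = 2 * 5.306e-7 / 1.845e-17 = 5.752e10
SNR_dB = 10*log10(5.752e10) = 107.6 dB

107.6 dB


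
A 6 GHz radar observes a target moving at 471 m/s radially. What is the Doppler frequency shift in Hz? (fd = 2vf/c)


fd = 2 * 471 * 6000000000.0 / 3e8 = 18840.0 Hz

18840.0 Hz


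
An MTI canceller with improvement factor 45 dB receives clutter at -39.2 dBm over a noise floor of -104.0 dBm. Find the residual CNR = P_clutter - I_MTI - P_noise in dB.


CNR = -39.2 - 45 - (-104.0) = 19.8 dB

19.8 dB


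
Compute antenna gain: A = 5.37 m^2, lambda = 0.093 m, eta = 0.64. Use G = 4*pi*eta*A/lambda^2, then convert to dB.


G_linear = 4*pi*0.64*5.37/0.093^2 = 4993.42
G_dB = 10*log10(4993.42) = 37.0 dB

37.0 dB


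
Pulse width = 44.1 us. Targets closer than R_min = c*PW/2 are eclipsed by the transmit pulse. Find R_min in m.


R_min = 3e8 * 44.1e-6 / 2 = 6615.0 m

6615.0 m


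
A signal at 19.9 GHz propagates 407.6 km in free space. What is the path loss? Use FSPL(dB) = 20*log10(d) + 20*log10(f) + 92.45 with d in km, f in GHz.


20*log10(407.6) = 52.2
20*log10(19.9) = 25.98
FSPL = 170.6 dB

170.6 dB


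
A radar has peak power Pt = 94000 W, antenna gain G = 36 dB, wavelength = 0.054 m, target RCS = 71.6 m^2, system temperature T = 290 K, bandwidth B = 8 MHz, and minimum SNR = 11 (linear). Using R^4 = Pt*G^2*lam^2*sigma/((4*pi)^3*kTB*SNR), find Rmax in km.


G_lin = 10^(36/10) = 3981.071706
R^4 = 94000 * 3981.071706^2 * 0.054^2 * 71.6 / ((4*pi)^3 * 1.38e-23 * 290 * 8000000.0 * 11)
R^4 = 4.45081e20 m^4
R_max = (4.45081e20)^(1/4) = 145247.9 m = 145.2 km

145.2 km


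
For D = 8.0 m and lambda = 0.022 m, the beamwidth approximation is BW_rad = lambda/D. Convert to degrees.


BW_rad = 0.022 / 8.0 = 0.00275
BW_deg = 0.16 degrees

0.16 degrees


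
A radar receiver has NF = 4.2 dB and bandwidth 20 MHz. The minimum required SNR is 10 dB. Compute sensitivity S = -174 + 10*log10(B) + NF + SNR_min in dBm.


10*log10(20000000.0) = 73.01
S = -174 + 73.01 + 4.2 + 10 = -86.8 dBm

-86.8 dBm


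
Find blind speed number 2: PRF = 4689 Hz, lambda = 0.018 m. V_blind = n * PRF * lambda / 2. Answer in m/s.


V_blind = 2 * 4689 * 0.018 / 2 = 84.4 m/s

84.4 m/s


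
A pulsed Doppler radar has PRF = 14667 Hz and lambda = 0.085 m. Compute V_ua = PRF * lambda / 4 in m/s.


V_ua = 14667 * 0.085 / 4 = 311.7 m/s

311.7 m/s


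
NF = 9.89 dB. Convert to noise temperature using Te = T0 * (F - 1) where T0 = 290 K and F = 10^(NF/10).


NF_lin = 10^(9.89/10) = 9.749896
Te = 290 * (9.749896 - 1) = 2537.5 K

2537.5 K


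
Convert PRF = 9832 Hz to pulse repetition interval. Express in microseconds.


PRI = 1/9832 = 0.0001017087 s = 101.7 us

101.7 us


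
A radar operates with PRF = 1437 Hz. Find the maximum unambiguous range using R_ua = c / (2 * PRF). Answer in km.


R_ua = 3e8 / (2 * 1437) = 104384.1 m = 104.4 km

104.4 km


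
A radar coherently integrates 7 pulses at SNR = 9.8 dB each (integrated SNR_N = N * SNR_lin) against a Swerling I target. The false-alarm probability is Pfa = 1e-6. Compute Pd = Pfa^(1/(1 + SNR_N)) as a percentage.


SNR_lin = 10^(9.8/10) = 9.54993
SNR_N = 7 * 9.54993 = 66.84951
1/(1 + SNR_N) = 1/67.84951 = 0.0147385
Pd = (1e-6)^0.0147385 = 0.81577
Pd = 81.6%

81.6%


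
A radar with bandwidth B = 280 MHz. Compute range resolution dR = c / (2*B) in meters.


dR = 3e8 / (2 * 280000000.0) = 0.54 m

0.54 m


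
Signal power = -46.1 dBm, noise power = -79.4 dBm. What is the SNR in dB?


SNR = -46.1 - (-79.4) = 33.3 dB

33.3 dB


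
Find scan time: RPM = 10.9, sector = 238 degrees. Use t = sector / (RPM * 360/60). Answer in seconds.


t = 238 / (10.9 * 360) * 60 = 3.64 s

3.64 s


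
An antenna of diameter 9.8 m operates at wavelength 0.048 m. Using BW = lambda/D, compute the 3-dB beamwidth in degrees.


BW_rad = 0.048 / 9.8 = 0.004898
BW_deg = 0.28 degrees

0.28 degrees


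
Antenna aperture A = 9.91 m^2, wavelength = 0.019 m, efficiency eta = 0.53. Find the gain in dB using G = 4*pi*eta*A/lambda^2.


G_linear = 4*pi*0.53*9.91/0.019^2 = 182831.99
G_dB = 10*log10(182831.99) = 52.6 dB

52.6 dB


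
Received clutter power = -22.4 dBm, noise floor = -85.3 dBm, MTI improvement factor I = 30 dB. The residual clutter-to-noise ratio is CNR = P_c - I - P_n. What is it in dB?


CNR = -22.4 - 30 - (-85.3) = 32.9 dB

32.9 dB


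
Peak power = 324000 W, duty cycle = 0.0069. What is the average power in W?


P_avg = 324000 * 0.0069 = 2235.6 W

2235.6 W


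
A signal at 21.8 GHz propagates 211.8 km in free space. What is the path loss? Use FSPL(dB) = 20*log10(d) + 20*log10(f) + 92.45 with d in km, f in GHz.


20*log10(211.8) = 46.52
20*log10(21.8) = 26.77
FSPL = 165.7 dB

165.7 dB


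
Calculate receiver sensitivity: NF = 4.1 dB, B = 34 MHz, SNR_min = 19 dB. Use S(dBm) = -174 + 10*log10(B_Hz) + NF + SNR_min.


10*log10(34000000.0) = 75.31
S = -174 + 75.31 + 4.1 + 19 = -75.6 dBm

-75.6 dBm


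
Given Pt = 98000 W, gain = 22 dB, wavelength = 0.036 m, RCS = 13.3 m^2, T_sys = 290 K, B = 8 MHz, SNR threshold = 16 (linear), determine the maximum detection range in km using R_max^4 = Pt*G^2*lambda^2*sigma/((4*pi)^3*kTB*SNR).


G_lin = 10^(22/10) = 158.489319
R^4 = 98000 * 158.489319^2 * 0.036^2 * 13.3 / ((4*pi)^3 * 1.38e-23 * 290 * 8000000.0 * 16)
R^4 = 4.17413e16 m^4
R_max = (4.17413e16)^(1/4) = 14293.6 m = 14.3 km

14.3 km


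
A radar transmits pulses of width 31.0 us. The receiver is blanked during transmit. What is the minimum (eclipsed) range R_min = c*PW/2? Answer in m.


R_min = 3e8 * 31.0e-6 / 2 = 4650.0 m

4650.0 m


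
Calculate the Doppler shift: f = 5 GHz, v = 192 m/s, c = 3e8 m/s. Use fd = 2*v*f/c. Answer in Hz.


fd = 2 * 192 * 5000000000.0 / 3e8 = 6400.0 Hz

6400.0 Hz


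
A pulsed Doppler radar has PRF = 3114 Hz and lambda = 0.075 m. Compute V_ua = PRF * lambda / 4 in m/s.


V_ua = 3114 * 0.075 / 4 = 58.4 m/s

58.4 m/s


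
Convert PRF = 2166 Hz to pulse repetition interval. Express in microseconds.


PRI = 1/2166 = 0.0004616805 s = 461.7 us

461.7 us


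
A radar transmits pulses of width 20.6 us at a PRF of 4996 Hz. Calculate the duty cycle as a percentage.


DC = 20.6e-6 * 4996 * 100 = 10.29%

10.29%


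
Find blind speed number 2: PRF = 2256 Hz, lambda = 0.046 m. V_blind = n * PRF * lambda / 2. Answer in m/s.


V_blind = 2 * 2256 * 0.046 / 2 = 103.8 m/s

103.8 m/s


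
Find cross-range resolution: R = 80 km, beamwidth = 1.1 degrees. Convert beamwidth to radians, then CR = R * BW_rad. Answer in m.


BW_rad = 0.019198622
CR = 80000 * 0.019198622 = 1535.9 m

1535.9 m


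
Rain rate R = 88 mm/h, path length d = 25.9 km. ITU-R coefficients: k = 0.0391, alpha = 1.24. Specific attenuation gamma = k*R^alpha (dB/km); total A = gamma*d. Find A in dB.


gamma = 0.0391 * 88^1.24 = 10.077093 dB/km
A = 10.077093 * 25.9 = 261.0 dB

261.0 dB


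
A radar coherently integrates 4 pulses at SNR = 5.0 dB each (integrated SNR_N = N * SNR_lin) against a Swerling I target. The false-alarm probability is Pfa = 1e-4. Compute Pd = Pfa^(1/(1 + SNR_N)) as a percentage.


SNR_lin = 10^(5.0/10) = 3.16228
SNR_N = 4 * 3.16228 = 12.64912
1/(1 + SNR_N) = 1/13.64912 = 0.0732648
Pd = (1e-4)^0.0732648 = 0.50926
Pd = 50.9%

50.9%


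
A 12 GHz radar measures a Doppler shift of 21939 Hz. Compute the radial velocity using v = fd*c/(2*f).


v = 21939 * 3e8 / (2 * 12000000000.0) = 274.2 m/s

274.2 m/s


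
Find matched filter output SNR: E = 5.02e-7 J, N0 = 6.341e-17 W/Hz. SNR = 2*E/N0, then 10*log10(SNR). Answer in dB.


SNR_lin = 2 * 5.02e-7 / 6.341e-17 = 1.583e10
SNR_dB = 10*log10(1.583e10) = 102.0 dB

102.0 dB


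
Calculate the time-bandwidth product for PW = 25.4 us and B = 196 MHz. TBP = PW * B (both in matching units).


TBP = 25.4 * 196 = 4978.4

4978.4


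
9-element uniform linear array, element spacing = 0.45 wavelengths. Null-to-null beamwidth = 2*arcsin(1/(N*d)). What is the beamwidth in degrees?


1/(N*d) = 1/(9*0.45) = 0.246914
BW = 2*arcsin(0.246914) = 28.6 degrees

28.6 degrees


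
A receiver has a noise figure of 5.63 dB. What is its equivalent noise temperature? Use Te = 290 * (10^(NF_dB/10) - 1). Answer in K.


NF_lin = 10^(5.63/10) = 3.655948
Te = 290 * (3.655948 - 1) = 770.2 K

770.2 K


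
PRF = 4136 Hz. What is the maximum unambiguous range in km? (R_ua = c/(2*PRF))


R_ua = 3e8 / (2 * 4136) = 36266.9 m = 36.3 km

36.3 km


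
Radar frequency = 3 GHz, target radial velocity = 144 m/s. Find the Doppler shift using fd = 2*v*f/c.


fd = 2 * 144 * 3000000000.0 / 3e8 = 2880.0 Hz

2880.0 Hz


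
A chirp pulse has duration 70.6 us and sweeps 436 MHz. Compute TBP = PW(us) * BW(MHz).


TBP = 70.6 * 436 = 30781.6

30781.6


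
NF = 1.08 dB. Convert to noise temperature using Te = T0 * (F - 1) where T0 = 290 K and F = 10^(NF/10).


NF_lin = 10^(1.08/10) = 1.282331
Te = 290 * (1.282331 - 1) = 81.9 K

81.9 K


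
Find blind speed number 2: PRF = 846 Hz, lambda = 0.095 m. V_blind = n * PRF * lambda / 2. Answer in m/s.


V_blind = 2 * 846 * 0.095 / 2 = 80.4 m/s

80.4 m/s


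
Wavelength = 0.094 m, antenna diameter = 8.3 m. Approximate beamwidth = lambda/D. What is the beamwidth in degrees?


BW_rad = 0.094 / 8.3 = 0.011325
BW_deg = 0.65 degrees

0.65 degrees


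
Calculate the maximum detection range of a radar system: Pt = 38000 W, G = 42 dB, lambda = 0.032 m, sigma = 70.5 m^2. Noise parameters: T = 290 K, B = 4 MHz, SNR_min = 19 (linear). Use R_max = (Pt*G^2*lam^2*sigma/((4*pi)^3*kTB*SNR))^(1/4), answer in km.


G_lin = 10^(42/10) = 15848.931925
R^4 = 38000 * 15848.931925^2 * 0.032^2 * 70.5 / ((4*pi)^3 * 1.38e-23 * 290 * 4000000.0 * 19)
R^4 = 1.1417e21 m^4
R_max = (1.1417e21)^(1/4) = 183818.0 m = 183.8 km

183.8 km


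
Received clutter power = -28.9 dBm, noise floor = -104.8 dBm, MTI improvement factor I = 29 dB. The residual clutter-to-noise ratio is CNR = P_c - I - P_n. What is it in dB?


CNR = -28.9 - 29 - (-104.8) = 46.9 dB

46.9 dB


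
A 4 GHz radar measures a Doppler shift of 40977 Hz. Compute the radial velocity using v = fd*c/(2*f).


v = 40977 * 3e8 / (2 * 4000000000.0) = 1536.6 m/s

1536.6 m/s


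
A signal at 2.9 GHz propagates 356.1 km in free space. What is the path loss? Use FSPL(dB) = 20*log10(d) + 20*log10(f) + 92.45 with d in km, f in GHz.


20*log10(356.1) = 51.03
20*log10(2.9) = 9.25
FSPL = 152.7 dB

152.7 dB


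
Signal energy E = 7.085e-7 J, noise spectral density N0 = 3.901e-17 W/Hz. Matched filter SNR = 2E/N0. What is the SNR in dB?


SNR_lin = 2 * 7.085e-7 / 3.901e-17 = 3.632e10
SNR_dB = 10*log10(3.632e10) = 105.6 dB

105.6 dB


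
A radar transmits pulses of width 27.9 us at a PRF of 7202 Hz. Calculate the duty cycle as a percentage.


DC = 27.9e-6 * 7202 * 100 = 20.09%

20.09%


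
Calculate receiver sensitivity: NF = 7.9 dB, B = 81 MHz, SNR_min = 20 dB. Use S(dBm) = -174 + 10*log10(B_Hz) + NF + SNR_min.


10*log10(81000000.0) = 79.08
S = -174 + 79.08 + 7.9 + 20 = -67.0 dBm

-67.0 dBm


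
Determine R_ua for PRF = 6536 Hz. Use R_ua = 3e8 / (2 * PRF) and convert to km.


R_ua = 3e8 / (2 * 6536) = 22949.8 m = 22.9 km

22.9 km


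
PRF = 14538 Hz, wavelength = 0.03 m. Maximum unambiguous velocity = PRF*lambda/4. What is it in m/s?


V_ua = 14538 * 0.03 / 4 = 109.0 m/s

109.0 m/s


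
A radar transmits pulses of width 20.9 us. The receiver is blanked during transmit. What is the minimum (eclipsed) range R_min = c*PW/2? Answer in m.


R_min = 3e8 * 20.9e-6 / 2 = 3135.0 m

3135.0 m


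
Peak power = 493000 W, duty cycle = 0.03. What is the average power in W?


P_avg = 493000 * 0.03 = 14790.0 W

14790.0 W


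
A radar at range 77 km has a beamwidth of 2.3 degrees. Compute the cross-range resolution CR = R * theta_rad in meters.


BW_rad = 0.040142573
CR = 77000 * 0.040142573 = 3091.0 m

3091.0 m


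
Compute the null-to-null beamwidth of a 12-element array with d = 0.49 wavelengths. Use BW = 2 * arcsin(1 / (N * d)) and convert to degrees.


1/(N*d) = 1/(12*0.49) = 0.170068
BW = 2*arcsin(0.170068) = 19.6 degrees

19.6 degrees


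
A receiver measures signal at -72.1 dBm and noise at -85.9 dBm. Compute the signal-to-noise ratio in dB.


SNR = -72.1 - (-85.9) = 13.8 dB

13.8 dB


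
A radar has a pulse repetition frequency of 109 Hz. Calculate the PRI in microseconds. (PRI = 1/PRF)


PRI = 1/109 = 0.0091743119 s = 9174.3 us

9174.3 us


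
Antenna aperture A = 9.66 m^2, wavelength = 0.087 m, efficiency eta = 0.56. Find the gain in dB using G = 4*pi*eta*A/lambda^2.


G_linear = 4*pi*0.56*9.66/0.087^2 = 8981.24
G_dB = 10*log10(8981.24) = 39.5 dB

39.5 dB


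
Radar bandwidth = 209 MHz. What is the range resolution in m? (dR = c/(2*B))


dR = 3e8 / (2 * 209000000.0) = 0.72 m

0.72 m


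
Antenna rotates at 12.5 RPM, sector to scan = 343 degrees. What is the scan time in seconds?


t = 343 / (12.5 * 360) * 60 = 4.57 s

4.57 s


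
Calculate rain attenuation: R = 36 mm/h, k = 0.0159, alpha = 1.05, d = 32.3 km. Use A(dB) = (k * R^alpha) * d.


gamma = 0.0159 * 36^1.05 = 0.684723 dB/km
A = 0.684723 * 32.3 = 22.12 dB

22.12 dB


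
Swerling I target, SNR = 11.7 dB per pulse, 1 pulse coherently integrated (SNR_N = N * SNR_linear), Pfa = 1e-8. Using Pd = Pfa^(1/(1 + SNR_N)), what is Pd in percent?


SNR_lin = 10^(11.7/10) = 14.79108
SNR_N = 1 * 14.79108 = 14.79108
1/(1 + SNR_N) = 1/15.79108 = 0.0633269
Pd = (1e-8)^0.0633269 = 0.31145
Pd = 31.1%

31.1%


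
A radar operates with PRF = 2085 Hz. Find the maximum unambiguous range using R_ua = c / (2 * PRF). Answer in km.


R_ua = 3e8 / (2 * 2085) = 71942.4 m = 71.9 km

71.9 km


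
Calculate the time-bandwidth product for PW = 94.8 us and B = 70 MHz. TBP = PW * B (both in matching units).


TBP = 94.8 * 70 = 6636.0

6636.0


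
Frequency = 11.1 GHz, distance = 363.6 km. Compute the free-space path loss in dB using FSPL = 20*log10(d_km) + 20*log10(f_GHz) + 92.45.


20*log10(363.6) = 51.21
20*log10(11.1) = 20.91
FSPL = 164.6 dB

164.6 dB


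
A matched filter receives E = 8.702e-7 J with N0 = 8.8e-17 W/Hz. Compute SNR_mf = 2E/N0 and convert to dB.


SNR_lin = 2 * 8.702e-7 / 8.8e-17 = 1.978e10
SNR_dB = 10*log10(1.978e10) = 103.0 dB

103.0 dB


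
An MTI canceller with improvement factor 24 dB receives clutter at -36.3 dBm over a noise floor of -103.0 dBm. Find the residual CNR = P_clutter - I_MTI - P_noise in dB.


CNR = -36.3 - 24 - (-103.0) = 42.7 dB

42.7 dB


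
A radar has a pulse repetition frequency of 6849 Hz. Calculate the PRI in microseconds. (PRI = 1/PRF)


PRI = 1/6849 = 0.0001460067 s = 146.0 us

146.0 us


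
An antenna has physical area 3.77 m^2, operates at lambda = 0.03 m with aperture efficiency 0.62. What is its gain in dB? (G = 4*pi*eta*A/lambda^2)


G_linear = 4*pi*0.62*3.77/0.03^2 = 32636.26
G_dB = 10*log10(32636.26) = 45.1 dB

45.1 dB


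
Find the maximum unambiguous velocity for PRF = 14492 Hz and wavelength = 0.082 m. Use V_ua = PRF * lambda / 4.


V_ua = 14492 * 0.082 / 4 = 297.1 m/s

297.1 m/s


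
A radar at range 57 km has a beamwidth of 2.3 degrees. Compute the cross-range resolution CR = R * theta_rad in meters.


BW_rad = 0.040142573
CR = 57000 * 0.040142573 = 2288.1 m

2288.1 m


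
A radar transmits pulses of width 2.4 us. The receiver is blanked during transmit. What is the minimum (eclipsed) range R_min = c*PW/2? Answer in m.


R_min = 3e8 * 2.4e-6 / 2 = 360.0 m

360.0 m


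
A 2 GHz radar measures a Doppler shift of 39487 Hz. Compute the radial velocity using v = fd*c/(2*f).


v = 39487 * 3e8 / (2 * 2000000000.0) = 2961.5 m/s

2961.5 m/s


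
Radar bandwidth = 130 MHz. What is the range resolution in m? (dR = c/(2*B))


dR = 3e8 / (2 * 130000000.0) = 1.15 m

1.15 m


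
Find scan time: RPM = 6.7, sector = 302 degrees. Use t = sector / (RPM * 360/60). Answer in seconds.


t = 302 / (6.7 * 360) * 60 = 7.51 s

7.51 s


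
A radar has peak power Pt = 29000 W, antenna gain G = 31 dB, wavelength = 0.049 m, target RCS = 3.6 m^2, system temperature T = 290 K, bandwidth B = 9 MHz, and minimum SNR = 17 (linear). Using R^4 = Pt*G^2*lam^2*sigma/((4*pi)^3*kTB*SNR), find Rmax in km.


G_lin = 10^(31/10) = 1258.925412
R^4 = 29000 * 1258.925412^2 * 0.049^2 * 3.6 / ((4*pi)^3 * 1.38e-23 * 290 * 9000000.0 * 17)
R^4 = 3.2696e17 m^4
R_max = (3.2696e17)^(1/4) = 23912.4 m = 23.9 km

23.9 km


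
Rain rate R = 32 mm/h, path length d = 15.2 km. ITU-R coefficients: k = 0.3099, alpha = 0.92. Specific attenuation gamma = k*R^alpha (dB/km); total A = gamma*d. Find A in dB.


gamma = 0.3099 * 32^0.92 = 7.515529 dB/km
A = 7.515529 * 15.2 = 114.24 dB

114.24 dB


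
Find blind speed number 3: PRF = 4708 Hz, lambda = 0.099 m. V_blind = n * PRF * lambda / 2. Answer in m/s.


V_blind = 3 * 4708 * 0.099 / 2 = 699.1 m/s

699.1 m/s


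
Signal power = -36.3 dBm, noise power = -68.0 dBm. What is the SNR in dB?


SNR = -36.3 - (-68.0) = 31.7 dB

31.7 dB


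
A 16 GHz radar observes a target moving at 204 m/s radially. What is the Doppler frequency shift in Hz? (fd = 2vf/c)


fd = 2 * 204 * 16000000000.0 / 3e8 = 21760.0 Hz

21760.0 Hz


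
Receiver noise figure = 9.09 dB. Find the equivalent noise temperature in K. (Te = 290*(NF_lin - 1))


NF_lin = 10^(9.09/10) = 8.109611
Te = 290 * (8.109611 - 1) = 2061.8 K

2061.8 K


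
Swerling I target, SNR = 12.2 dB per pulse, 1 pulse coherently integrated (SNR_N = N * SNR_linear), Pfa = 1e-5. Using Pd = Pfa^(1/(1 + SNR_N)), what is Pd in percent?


SNR_lin = 10^(12.2/10) = 16.59587
SNR_N = 1 * 16.59587 = 16.59587
1/(1 + SNR_N) = 1/17.59587 = 0.0568315
Pd = (1e-5)^0.0568315 = 0.51981
Pd = 52.0%

52.0%


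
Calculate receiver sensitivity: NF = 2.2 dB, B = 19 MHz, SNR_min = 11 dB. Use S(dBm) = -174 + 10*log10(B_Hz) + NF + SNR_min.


10*log10(19000000.0) = 72.79
S = -174 + 72.79 + 2.2 + 11 = -88.0 dBm

-88.0 dBm


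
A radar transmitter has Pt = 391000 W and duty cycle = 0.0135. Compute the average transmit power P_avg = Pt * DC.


P_avg = 391000 * 0.0135 = 5278.5 W

5278.5 W


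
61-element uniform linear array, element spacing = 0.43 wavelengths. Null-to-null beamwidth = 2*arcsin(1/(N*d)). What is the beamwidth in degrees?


1/(N*d) = 1/(61*0.43) = 0.038124
BW = 2*arcsin(0.038124) = 4.4 degrees

4.4 degrees


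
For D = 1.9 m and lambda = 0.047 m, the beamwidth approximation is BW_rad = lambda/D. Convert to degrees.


BW_rad = 0.047 / 1.9 = 0.024737
BW_deg = 1.42 degrees

1.42 degrees


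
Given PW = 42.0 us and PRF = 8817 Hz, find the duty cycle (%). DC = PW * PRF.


DC = 42.0e-6 * 8817 * 100 = 37.03%

37.03%


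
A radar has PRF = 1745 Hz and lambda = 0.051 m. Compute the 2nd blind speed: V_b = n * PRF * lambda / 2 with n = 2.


V_blind = 2 * 1745 * 0.051 / 2 = 89.0 m/s

89.0 m/s


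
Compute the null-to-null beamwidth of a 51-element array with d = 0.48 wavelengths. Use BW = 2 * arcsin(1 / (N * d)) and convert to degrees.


1/(N*d) = 1/(51*0.48) = 0.04085
BW = 2*arcsin(0.04085) = 4.7 degrees

4.7 degrees


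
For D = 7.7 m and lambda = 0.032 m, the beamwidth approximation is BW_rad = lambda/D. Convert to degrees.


BW_rad = 0.032 / 7.7 = 0.004156
BW_deg = 0.24 degrees

0.24 degrees


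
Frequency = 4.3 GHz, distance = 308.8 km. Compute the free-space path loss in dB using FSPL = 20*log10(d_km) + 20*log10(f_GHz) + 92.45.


20*log10(308.8) = 49.79
20*log10(4.3) = 12.67
FSPL = 154.9 dB

154.9 dB


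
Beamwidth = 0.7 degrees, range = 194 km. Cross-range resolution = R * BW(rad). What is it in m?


BW_rad = 0.012217305
CR = 194000 * 0.012217305 = 2370.2 m

2370.2 m


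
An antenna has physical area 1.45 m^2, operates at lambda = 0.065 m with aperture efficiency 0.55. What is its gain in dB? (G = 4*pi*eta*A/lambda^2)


G_linear = 4*pi*0.55*1.45/0.065^2 = 2372.0
G_dB = 10*log10(2372.0) = 33.8 dB

33.8 dB


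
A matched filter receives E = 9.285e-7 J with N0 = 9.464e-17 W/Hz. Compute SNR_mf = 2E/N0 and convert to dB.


SNR_lin = 2 * 9.285e-7 / 9.464e-17 = 1.962e10
SNR_dB = 10*log10(1.962e10) = 102.9 dB

102.9 dB


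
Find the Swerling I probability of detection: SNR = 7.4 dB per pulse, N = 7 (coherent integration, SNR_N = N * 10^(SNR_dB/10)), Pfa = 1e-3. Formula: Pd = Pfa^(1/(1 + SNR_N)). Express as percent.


SNR_lin = 10^(7.4/10) = 5.49541
SNR_N = 7 * 5.49541 = 38.46787
1/(1 + SNR_N) = 1/39.46787 = 0.0253371
Pd = (1e-3)^0.0253371 = 0.83944
Pd = 83.9%

83.9%


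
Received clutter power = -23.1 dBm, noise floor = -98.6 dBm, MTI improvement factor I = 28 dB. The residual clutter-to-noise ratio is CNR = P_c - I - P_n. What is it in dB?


CNR = -23.1 - 28 - (-98.6) = 47.5 dB

47.5 dB


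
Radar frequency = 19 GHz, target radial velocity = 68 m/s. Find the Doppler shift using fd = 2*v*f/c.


fd = 2 * 68 * 19000000000.0 / 3e8 = 8613.3 Hz

8613.3 Hz


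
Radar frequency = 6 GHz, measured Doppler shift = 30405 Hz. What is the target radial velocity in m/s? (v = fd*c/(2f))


v = 30405 * 3e8 / (2 * 6000000000.0) = 760.1 m/s

760.1 m/s


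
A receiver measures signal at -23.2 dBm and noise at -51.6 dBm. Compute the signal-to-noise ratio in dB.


SNR = -23.2 - (-51.6) = 28.4 dB

28.4 dB


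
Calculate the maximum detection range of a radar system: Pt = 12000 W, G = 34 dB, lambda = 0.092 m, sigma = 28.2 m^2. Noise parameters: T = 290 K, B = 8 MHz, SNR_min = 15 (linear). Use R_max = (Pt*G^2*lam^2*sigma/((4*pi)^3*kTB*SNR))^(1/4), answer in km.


G_lin = 10^(34/10) = 2511.886432
R^4 = 12000 * 2511.886432^2 * 0.092^2 * 28.2 / ((4*pi)^3 * 1.38e-23 * 290 * 8000000.0 * 15)
R^4 = 1.89635e19 m^4
R_max = (1.89635e19)^(1/4) = 65990.2 m = 66.0 km

66.0 km


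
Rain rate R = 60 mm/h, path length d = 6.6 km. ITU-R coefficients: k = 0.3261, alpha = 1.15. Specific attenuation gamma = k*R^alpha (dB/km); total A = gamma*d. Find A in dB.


gamma = 0.3261 * 60^1.15 = 36.159693 dB/km
A = 36.159693 * 6.6 = 238.65 dB

238.65 dB


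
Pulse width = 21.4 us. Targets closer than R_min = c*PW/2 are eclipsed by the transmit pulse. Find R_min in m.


R_min = 3e8 * 21.4e-6 / 2 = 3210.0 m

3210.0 m


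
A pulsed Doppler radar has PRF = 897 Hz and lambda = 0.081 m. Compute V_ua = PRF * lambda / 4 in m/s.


V_ua = 897 * 0.081 / 4 = 18.2 m/s

18.2 m/s


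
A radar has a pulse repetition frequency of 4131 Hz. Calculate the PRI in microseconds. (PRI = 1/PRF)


PRI = 1/4131 = 0.0002420721 s = 242.1 us

242.1 us


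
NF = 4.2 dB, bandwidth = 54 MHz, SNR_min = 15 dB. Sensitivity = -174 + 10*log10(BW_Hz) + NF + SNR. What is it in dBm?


10*log10(54000000.0) = 77.32
S = -174 + 77.32 + 4.2 + 15 = -77.5 dBm

-77.5 dBm


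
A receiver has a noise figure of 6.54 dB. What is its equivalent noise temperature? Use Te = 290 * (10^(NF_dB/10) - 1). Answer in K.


NF_lin = 10^(6.54/10) = 4.508167
Te = 290 * (4.508167 - 1) = 1017.4 K

1017.4 K


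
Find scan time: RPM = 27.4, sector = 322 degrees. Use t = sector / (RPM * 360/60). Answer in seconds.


t = 322 / (27.4 * 360) * 60 = 1.96 s

1.96 s


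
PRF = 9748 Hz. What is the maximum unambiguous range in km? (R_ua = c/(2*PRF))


R_ua = 3e8 / (2 * 9748) = 15387.8 m = 15.4 km

15.4 km


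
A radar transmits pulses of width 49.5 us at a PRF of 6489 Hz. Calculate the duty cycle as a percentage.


DC = 49.5e-6 * 6489 * 100 = 32.12%

32.12%


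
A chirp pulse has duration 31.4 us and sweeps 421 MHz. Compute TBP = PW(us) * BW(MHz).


TBP = 31.4 * 421 = 13219.4

13219.4


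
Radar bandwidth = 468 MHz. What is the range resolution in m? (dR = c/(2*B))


dR = 3e8 / (2 * 468000000.0) = 0.32 m

0.32 m


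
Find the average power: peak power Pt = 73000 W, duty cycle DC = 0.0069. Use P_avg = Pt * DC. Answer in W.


P_avg = 73000 * 0.0069 = 503.7 W

503.7 W


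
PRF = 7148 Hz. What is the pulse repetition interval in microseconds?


PRI = 1/7148 = 0.0001398993 s = 139.9 us

139.9 us


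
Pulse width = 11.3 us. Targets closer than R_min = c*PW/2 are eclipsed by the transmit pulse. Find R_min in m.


R_min = 3e8 * 11.3e-6 / 2 = 1695.0 m

1695.0 m


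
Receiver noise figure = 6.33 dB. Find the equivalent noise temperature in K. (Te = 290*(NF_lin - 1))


NF_lin = 10^(6.33/10) = 4.295364
Te = 290 * (4.295364 - 1) = 955.7 K

955.7 K


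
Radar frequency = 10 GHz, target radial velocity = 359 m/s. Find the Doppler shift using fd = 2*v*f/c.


fd = 2 * 359 * 10000000000.0 / 3e8 = 23933.3 Hz

23933.3 Hz


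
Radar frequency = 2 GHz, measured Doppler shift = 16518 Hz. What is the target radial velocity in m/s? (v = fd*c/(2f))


v = 16518 * 3e8 / (2 * 2000000000.0) = 1238.9 m/s

1238.9 m/s


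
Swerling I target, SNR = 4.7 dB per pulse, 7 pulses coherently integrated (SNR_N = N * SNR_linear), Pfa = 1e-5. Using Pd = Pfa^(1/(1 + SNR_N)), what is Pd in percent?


SNR_lin = 10^(4.7/10) = 2.95121
SNR_N = 7 * 2.95121 = 20.65847
1/(1 + SNR_N) = 1/21.65847 = 0.0461713
Pd = (1e-5)^0.0461713 = 0.58768
Pd = 58.8%

58.8%


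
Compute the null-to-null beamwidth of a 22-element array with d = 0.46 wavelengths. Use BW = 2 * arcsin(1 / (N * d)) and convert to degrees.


1/(N*d) = 1/(22*0.46) = 0.098814
BW = 2*arcsin(0.098814) = 11.3 degrees

11.3 degrees


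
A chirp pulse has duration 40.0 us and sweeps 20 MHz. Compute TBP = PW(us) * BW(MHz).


TBP = 40.0 * 20 = 800.0

800.0


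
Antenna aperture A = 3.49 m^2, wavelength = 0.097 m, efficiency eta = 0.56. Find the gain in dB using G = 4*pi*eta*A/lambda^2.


G_linear = 4*pi*0.56*3.49/0.097^2 = 2610.24
G_dB = 10*log10(2610.24) = 34.2 dB

34.2 dB


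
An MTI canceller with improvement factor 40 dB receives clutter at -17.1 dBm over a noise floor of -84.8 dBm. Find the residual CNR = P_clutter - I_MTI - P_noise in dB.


CNR = -17.1 - 40 - (-84.8) = 27.7 dB

27.7 dB


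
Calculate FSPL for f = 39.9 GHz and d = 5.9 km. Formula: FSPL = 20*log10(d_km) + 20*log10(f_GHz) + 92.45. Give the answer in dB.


20*log10(5.9) = 15.42
20*log10(39.9) = 32.02
FSPL = 139.9 dB

139.9 dB


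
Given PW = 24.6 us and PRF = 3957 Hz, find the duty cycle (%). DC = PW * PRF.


DC = 24.6e-6 * 3957 * 100 = 9.73%

9.73%


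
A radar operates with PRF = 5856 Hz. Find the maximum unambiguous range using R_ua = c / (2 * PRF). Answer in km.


R_ua = 3e8 / (2 * 5856) = 25614.8 m = 25.6 km

25.6 km


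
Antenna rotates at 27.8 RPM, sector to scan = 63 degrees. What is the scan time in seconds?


t = 63 / (27.8 * 360) * 60 = 0.38 s

0.38 s


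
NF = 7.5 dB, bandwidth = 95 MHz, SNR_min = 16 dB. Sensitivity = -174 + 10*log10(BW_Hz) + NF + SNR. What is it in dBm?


10*log10(95000000.0) = 79.78
S = -174 + 79.78 + 7.5 + 16 = -70.7 dBm

-70.7 dBm


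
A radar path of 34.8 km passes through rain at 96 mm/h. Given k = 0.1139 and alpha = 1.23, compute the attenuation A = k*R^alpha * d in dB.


gamma = 0.1139 * 96^1.23 = 31.240454 dB/km
A = 31.240454 * 34.8 = 1087.17 dB

1087.17 dB


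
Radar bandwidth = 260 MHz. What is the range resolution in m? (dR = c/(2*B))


dR = 3e8 / (2 * 260000000.0) = 0.58 m

0.58 m


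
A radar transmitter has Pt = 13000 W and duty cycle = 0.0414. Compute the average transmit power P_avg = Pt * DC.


P_avg = 13000 * 0.0414 = 538.2 W

538.2 W


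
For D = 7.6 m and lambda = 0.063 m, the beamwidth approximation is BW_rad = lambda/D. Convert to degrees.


BW_rad = 0.063 / 7.6 = 0.008289
BW_deg = 0.47 degrees

0.47 degrees


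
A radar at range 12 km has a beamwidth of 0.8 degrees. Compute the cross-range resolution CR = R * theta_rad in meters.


BW_rad = 0.013962634
CR = 12000 * 0.013962634 = 167.6 m

167.6 m


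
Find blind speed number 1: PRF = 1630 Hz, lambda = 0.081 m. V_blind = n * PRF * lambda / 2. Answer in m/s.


V_blind = 1 * 1630 * 0.081 / 2 = 66.0 m/s

66.0 m/s


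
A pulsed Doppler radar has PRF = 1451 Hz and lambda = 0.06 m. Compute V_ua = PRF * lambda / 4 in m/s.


V_ua = 1451 * 0.06 / 4 = 21.8 m/s

21.8 m/s


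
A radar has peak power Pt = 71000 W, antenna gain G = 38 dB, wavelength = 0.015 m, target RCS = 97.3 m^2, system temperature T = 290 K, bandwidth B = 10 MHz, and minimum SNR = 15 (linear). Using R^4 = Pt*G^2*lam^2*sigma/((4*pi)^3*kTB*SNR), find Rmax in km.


G_lin = 10^(38/10) = 6309.573445
R^4 = 71000 * 6309.573445^2 * 0.015^2 * 97.3 / ((4*pi)^3 * 1.38e-23 * 290 * 10000000.0 * 15)
R^4 = 5.19464e19 m^4
R_max = (5.19464e19)^(1/4) = 84896.3 m = 84.9 km

84.9 km


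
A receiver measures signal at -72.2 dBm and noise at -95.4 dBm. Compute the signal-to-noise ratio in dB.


SNR = -72.2 - (-95.4) = 23.2 dB

23.2 dB


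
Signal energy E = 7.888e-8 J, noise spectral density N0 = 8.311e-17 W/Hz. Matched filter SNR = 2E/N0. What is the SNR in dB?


SNR_lin = 2 * 7.888e-8 / 8.311e-17 = 1.898e9
SNR_dB = 10*log10(1.898e9) = 92.8 dB

92.8 dB


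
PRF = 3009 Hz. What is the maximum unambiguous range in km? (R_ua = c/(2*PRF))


R_ua = 3e8 / (2 * 3009) = 49850.4 m = 49.9 km

49.9 km


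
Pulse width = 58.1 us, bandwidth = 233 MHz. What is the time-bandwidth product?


TBP = 58.1 * 233 = 13537.3

13537.3


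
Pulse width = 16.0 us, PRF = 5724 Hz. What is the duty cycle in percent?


DC = 16.0e-6 * 5724 * 100 = 9.16%

9.16%


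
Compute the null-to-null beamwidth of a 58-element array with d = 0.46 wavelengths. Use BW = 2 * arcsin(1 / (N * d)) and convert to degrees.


1/(N*d) = 1/(58*0.46) = 0.037481
BW = 2*arcsin(0.037481) = 4.3 degrees

4.3 degrees


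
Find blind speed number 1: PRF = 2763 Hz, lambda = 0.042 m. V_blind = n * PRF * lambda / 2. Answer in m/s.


V_blind = 1 * 2763 * 0.042 / 2 = 58.0 m/s

58.0 m/s


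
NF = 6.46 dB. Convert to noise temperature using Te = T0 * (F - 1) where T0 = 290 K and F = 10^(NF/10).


NF_lin = 10^(6.46/10) = 4.425884
Te = 290 * (4.425884 - 1) = 993.5 K

993.5 K


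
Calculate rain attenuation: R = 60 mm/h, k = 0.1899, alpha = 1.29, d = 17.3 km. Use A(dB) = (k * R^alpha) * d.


gamma = 0.1899 * 60^1.29 = 37.354255 dB/km
A = 37.354255 * 17.3 = 646.23 dB

646.23 dB


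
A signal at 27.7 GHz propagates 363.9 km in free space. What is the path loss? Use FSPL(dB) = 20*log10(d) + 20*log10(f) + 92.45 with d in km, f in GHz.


20*log10(363.9) = 51.22
20*log10(27.7) = 28.85
FSPL = 172.5 dB

172.5 dB


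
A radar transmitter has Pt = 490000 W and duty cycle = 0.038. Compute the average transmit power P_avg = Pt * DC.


P_avg = 490000 * 0.038 = 18620.0 W

18620.0 W


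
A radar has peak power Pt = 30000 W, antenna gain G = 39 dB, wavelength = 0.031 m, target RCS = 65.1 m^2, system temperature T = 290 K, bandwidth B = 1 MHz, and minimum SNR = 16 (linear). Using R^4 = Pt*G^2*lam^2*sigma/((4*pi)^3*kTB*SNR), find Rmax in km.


G_lin = 10^(39/10) = 7943.282347
R^4 = 30000 * 7943.282347^2 * 0.031^2 * 65.1 / ((4*pi)^3 * 1.38e-23 * 290 * 1000000.0 * 16)
R^4 = 9.31964e20 m^4
R_max = (9.31964e20)^(1/4) = 174722.9 m = 174.7 km

174.7 km


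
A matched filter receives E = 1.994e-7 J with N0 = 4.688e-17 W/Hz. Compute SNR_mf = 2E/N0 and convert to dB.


SNR_lin = 2 * 1.994e-7 / 4.688e-17 = 8.507e9
SNR_dB = 10*log10(8.507e9) = 99.3 dB

99.3 dB


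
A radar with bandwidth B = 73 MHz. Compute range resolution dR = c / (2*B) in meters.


dR = 3e8 / (2 * 73000000.0) = 2.05 m

2.05 m


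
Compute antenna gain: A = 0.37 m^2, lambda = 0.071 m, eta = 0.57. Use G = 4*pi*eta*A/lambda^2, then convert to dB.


G_linear = 4*pi*0.57*0.37/0.071^2 = 525.74
G_dB = 10*log10(525.74) = 27.2 dB

27.2 dB


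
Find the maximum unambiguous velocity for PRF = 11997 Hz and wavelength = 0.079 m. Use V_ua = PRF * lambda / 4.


V_ua = 11997 * 0.079 / 4 = 236.9 m/s

236.9 m/s


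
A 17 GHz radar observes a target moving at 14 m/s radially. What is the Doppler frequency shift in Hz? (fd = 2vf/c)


fd = 2 * 14 * 17000000000.0 / 3e8 = 1586.7 Hz

1586.7 Hz


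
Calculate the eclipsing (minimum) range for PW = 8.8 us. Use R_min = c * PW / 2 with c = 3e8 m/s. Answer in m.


R_min = 3e8 * 8.8e-6 / 2 = 1320.0 m

1320.0 m


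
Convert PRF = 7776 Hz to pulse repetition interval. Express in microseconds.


PRI = 1/7776 = 0.0001286008 s = 128.6 us

128.6 us


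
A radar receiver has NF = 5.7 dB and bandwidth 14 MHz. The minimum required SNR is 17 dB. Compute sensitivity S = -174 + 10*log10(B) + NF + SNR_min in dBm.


10*log10(14000000.0) = 71.46
S = -174 + 71.46 + 5.7 + 17 = -79.8 dBm

-79.8 dBm


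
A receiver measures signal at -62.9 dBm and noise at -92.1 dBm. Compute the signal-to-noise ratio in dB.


SNR = -62.9 - (-92.1) = 29.2 dB

29.2 dB


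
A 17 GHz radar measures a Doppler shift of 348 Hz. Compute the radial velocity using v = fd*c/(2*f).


v = 348 * 3e8 / (2 * 17000000000.0) = 3.1 m/s

3.1 m/s


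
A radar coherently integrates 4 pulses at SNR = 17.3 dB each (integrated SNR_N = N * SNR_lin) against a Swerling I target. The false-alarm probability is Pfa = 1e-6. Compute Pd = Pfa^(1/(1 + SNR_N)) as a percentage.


SNR_lin = 10^(17.3/10) = 53.70318
SNR_N = 4 * 53.70318 = 214.81272
1/(1 + SNR_N) = 1/215.81272 = 0.0046336
Pd = (1e-6)^0.0046336 = 0.93799
Pd = 93.8%

93.8%


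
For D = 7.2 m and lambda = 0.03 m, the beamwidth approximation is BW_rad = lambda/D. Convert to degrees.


BW_rad = 0.03 / 7.2 = 0.004167
BW_deg = 0.24 degrees

0.24 degrees


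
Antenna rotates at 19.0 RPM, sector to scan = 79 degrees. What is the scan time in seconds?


t = 79 / (19.0 * 360) * 60 = 0.69 s

0.69 s


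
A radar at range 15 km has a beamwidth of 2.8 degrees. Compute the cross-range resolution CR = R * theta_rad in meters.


BW_rad = 0.048869219
CR = 15000 * 0.048869219 = 733.0 m

733.0 m


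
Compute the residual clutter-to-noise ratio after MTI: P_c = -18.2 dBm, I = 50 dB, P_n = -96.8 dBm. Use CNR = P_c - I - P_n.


CNR = -18.2 - 50 - (-96.8) = 28.6 dB

28.6 dB


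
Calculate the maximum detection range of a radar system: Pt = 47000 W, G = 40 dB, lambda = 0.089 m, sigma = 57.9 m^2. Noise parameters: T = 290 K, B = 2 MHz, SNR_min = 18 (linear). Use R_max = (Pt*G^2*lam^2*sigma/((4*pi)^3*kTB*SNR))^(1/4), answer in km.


G_lin = 10^(40/10) = 10000.0
R^4 = 47000 * 10000.0^2 * 0.089^2 * 57.9 / ((4*pi)^3 * 1.38e-23 * 290 * 2000000.0 * 18)
R^4 = 7.53958e21 m^4
R_max = (7.53958e21)^(1/4) = 294670.6 m = 294.7 km

294.7 km


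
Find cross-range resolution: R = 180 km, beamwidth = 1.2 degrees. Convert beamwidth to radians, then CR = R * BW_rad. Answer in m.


BW_rad = 0.020943951
CR = 180000 * 0.020943951 = 3769.9 m

3769.9 m
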